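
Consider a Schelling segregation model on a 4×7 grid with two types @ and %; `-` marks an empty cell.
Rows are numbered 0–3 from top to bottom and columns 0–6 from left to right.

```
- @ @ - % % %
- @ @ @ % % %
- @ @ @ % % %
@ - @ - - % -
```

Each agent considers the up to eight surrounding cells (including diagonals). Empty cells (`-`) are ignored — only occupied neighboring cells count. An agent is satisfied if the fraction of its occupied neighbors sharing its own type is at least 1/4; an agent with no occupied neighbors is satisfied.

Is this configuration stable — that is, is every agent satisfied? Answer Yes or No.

Yes

Row 0: (0,1)@ 3/3 ✓ · (0,2)@ 4/4 ✓ · (0,4)% 3/4 ✓ · (0,5)% 5/5 ✓ · (0,6)% 3/3 ✓
Row 1: (1,1)@ 5/5 ✓ · (1,2)@ 7/7 ✓ · (1,3)@ 4/7 ✓ · (1,4)% 5/7 ✓ · (1,5)% 8/8 ✓ · (1,6)% 5/5 ✓
Row 2: (2,1)@ 5/5 ✓ · (2,2)@ 6/6 ✓ · (2,3)@ 4/6 ✓ · (2,4)% 4/6 ✓ · (2,5)% 6/6 ✓ · (2,6)% 4/4 ✓
Row 3: (3,0)@ 1/1 ✓ · (3,2)@ 3/3 ✓ · (3,5)% 3/3 ✓
All meet the threshold, so the configuration is stable.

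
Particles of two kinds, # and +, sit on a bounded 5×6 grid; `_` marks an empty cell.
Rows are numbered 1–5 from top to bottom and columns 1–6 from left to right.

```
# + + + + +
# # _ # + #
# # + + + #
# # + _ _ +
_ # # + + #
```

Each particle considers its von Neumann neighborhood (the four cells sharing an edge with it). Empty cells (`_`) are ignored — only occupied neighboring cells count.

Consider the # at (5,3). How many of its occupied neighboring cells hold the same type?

1

Occupied neighbors of (5,3): (4,3)=+, (5,2)=#, (5,4)=+.
Same type (#): 1 of 3.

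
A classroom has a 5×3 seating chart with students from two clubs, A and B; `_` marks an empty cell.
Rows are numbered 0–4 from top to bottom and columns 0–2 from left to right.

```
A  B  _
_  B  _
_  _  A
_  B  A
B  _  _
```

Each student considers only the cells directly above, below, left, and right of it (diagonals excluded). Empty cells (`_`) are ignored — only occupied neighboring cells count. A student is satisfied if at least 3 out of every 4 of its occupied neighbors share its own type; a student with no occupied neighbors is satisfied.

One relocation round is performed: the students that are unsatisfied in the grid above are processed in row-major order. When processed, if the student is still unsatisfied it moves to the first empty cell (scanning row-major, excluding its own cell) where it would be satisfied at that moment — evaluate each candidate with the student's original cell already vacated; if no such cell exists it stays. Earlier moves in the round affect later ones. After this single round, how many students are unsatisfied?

0

Initially unsatisfied (in order): (0,0), (0,1), (3,1), (3,2).
  (0,0) → (2,0).
  (0,1): now satisfied by earlier moves; stays.
  (3,1) → (0,0).
  (3,2): now satisfied by earlier moves; stays.
Resulting grid:
B B _
_ B _
A _ A
_ _ A
B _ _
All satisfied now.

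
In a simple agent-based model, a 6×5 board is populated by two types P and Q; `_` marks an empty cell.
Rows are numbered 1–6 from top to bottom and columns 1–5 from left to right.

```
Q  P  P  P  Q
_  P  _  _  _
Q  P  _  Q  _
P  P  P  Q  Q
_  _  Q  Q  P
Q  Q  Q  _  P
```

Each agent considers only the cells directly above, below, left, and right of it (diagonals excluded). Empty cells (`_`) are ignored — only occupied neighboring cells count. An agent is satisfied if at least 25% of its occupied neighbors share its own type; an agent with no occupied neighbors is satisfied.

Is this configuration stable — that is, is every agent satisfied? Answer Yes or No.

(1,1)Q 0/1 not
(1,2)P 2/3 satisfied
(1,3)P 2/2 satisfied
(1,4)P 1/2 satisfied
(1,5)Q 0/1 not
(2,2)P 2/2 satisfied
(3,1)Q 0/2 not
(3,2)P 2/3 satisfied
(3,4)Q 1/1 satisfied
(4,1)P 1/2 satisfied
(4,2)P 3/3 satisfied
(4,3)P 1/3 satisfied
(4,4)Q 3/4 satisfied
(4,5)Q 1/2 satisfied
(5,3)Q 2/3 satisfied
(5,4)Q 2/3 satisfied
(5,5)P 1/3 satisfied
(6,1)Q 1/1 satisfied
(6,2)Q 2/2 satisfied
(6,3)Q 2/2 satisfied
(6,5)P 1/1 satisfied
For instance (1,1) has only 0/1 same-type neighbors, below 1/4.

No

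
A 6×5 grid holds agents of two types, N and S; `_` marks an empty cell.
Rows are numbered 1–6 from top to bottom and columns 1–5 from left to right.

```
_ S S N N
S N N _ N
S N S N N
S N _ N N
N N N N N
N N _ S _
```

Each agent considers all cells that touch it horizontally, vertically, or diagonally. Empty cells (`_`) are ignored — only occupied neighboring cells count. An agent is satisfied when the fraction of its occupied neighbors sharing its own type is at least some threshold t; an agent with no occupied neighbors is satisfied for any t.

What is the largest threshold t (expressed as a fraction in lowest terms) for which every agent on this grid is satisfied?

(1,2)S 2/4
(1,3)S 1/4
(1,4)N 3/4
(1,5)N 2/2
(2,1)S 2/4
(2,2)N 2/7
(2,3)N 4/7
(2,5)N 4/4
(3,1)S 2/5
(3,2)N 3/7
(3,3)S 0/6
(3,4)N 5/6
(3,5)N 4/4
(4,1)S 1/5
(4,2)N 4/7
(4,4)N 6/7
(4,5)N 5/5
(5,1)N 4/5
(5,2)N 5/6
(5,3)N 5/6
(5,4)N 4/5
(5,5)N 3/4
(6,1)N 3/3
(6,2)N 4/4
(6,4)S 0/3
The smallest same-type fraction is 0/6 at (3,3), which reduces to 0/1. Any threshold above that leaves this agent unsatisfied.

0/1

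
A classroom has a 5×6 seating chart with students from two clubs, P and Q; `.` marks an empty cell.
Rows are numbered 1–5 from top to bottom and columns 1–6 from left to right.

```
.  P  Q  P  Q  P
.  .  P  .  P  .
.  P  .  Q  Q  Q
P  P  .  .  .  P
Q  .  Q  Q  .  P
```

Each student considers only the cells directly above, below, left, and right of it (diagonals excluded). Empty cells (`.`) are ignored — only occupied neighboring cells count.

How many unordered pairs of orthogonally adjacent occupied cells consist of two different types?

9

Scan each occupied cell's neighbors to the right and below so each pair is counted once.
From row 1: 6 unlike of 6 pairs (running 6/6).
From row 2: 1 unlike of 1 pairs (running 7/7).
From row 3: 1 unlike of 4 pairs (running 8/11).
From row 4: 1 unlike of 3 pairs (running 9/14).
From row 5: 0 unlike of 1 pairs (running 9/15).
Total adjacent occupied pairs: 15; unlike-type pairs: 9.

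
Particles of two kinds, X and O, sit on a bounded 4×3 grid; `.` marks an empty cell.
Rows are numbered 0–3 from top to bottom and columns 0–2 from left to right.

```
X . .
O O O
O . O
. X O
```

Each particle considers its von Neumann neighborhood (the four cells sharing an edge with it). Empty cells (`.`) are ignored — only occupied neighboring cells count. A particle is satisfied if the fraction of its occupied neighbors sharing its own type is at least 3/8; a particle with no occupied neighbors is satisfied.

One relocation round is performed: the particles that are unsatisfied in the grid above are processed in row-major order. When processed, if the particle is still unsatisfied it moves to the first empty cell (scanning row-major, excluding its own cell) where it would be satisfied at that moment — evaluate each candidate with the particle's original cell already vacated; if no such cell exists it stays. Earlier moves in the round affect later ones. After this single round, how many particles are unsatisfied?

0

Initially unsatisfied (in order): (0,0), (3,1).
  (0,0) → (3,0).
  (3,1): now satisfied by earlier moves; stays.
Resulting grid:
. . .
O O O
O . O
X X O
All satisfied now.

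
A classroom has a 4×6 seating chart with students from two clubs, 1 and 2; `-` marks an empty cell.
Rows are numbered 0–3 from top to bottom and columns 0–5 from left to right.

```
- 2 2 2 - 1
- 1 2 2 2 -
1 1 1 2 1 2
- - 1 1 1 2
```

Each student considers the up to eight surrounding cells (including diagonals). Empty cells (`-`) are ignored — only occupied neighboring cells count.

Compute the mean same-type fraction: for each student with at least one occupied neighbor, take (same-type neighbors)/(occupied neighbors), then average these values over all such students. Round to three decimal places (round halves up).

(0,1)2 2/3
(0,2)2 4/5
(0,3)2 4/4
(0,5)1 0/1
(1,1)1 3/6
(1,2)2 5/8
(1,3)2 5/7
(1,4)2 4/6
(2,0)1 2/2
(2,1)1 4/5
(2,2)1 4/7
(2,3)2 3/8
(2,4)1 2/7
(2,5)2 2/4
(3,2)1 3/4
(3,3)1 4/5
(3,4)1 2/5
(3,5)2 1/3
Sum over 18 students: 2/3 + 4/5 + 4/4 + 0/1 + 3/6 + 5/8 + 5/7 + 4/6 + 2/2 + 4/5 + 4/7 + 3/8 + 2/7 + 2/4 + 3/4 + 4/5 + 2/5 + 1/3 = 4531/420; mean = 4531/420 ÷ 18 = 4531/7560 = 0.599338… → 0.599.

0.599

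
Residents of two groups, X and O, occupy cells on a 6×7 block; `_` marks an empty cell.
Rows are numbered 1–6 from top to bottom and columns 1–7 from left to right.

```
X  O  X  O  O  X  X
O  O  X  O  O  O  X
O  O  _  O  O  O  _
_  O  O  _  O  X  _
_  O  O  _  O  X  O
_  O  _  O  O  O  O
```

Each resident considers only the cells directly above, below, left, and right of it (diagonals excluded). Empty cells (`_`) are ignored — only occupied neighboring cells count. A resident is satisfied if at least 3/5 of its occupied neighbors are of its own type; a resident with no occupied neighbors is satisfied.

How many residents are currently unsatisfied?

Row 1: (1,1)X 0/2 unhappy · (1,2)O 1/3 unhappy · (1,3)X 1/3 unhappy · (1,4)O 2/3 ok · (1,5)O 2/3 ok · (1,6)X 1/3 unhappy · (1,7)X 2/2 ok
Row 2: (2,1)O 2/3 ok · (2,2)O 3/4 ok · (2,3)X 1/3 unhappy · (2,4)O 3/4 ok · (2,5)O 4/4 ok · (2,6)O 2/4 unhappy · (2,7)X 1/2 unhappy
Row 3: (3,1)O 2/2 ok · (3,2)O 3/3 ok · (3,4)O 2/2 ok · (3,5)O 4/4 ok · (3,6)O 2/3 ok
Row 4: (4,2)O 3/3 ok · (4,3)O 2/2 ok · (4,5)O 2/3 ok · (4,6)X 1/3 unhappy
Row 5: (5,2)O 3/3 ok · (5,3)O 2/2 ok · (5,5)O 2/3 ok · (5,6)X 1/4 unhappy · (5,7)O 1/2 unhappy
Row 6: (6,2)O 1/1 ok · (6,4)O 1/1 ok · (6,5)O 3/3 ok · (6,6)O 2/3 ok · (6,7)O 2/2 ok
Unsatisfied: (1,1), (1,2), (1,3), (1,6), (2,3), (2,6), (2,7), (4,6), (5,6), (5,7) — 10 in total.

10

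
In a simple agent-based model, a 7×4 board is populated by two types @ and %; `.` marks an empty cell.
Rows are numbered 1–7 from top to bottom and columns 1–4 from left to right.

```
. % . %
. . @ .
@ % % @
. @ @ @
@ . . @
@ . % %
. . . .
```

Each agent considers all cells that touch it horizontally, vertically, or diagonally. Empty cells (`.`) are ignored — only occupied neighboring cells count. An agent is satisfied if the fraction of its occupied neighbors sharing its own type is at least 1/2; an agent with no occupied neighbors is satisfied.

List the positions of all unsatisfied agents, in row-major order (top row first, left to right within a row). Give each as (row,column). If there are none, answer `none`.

Row 1: (1,2)% 0/1 ✗ · (1,4)% 0/1 ✗
Row 2: (2,3)@ 1/5 ✗
Row 3: (3,1)@ 1/2 ✓ · (3,2)% 1/5 ✗ · (3,3)% 1/6 ✗ · (3,4)@ 3/4 ✓
Row 4: (4,2)@ 3/5 ✓ · (4,3)@ 4/6 ✓ · (4,4)@ 3/4 ✓
Row 5: (5,1)@ 2/2 ✓ · (5,4)@ 2/4 ✓
Row 6: (6,1)@ 1/1 ✓ · (6,3)% 1/2 ✓ · (6,4)% 1/2 ✓

(1,2), (1,4), (2,3), (3,2), (3,3)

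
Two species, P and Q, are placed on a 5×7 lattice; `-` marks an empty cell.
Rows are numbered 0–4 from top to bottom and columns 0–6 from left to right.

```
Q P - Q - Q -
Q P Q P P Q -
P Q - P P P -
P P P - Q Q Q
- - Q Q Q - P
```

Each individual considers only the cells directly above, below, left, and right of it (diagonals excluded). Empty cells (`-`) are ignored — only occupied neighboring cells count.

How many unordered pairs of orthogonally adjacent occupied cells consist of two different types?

15

Scan each occupied cell's neighbors to the right and below so each pair is counted once.
From row 0: 2 unlike of 5 pairs (running 2/5).
From row 1: 7 unlike of 10 pairs (running 9/15).
From row 2: 4 unlike of 7 pairs (running 13/22).
From row 3: 2 unlike of 7 pairs (running 15/29).
From row 4: 0 unlike of 2 pairs (running 15/31).
Total adjacent occupied pairs: 31; unlike-type pairs: 15.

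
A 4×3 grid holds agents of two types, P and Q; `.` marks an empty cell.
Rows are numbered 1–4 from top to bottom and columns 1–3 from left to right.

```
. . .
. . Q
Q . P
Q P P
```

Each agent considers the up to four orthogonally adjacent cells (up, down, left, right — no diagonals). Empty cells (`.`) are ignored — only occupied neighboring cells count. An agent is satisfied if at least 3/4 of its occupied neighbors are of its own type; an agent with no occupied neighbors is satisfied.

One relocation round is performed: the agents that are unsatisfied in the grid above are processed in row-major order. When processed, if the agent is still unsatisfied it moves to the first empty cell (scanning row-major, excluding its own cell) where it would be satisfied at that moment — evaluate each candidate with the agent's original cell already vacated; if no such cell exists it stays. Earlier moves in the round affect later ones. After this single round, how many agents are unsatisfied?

0

Initially unsatisfied (in order): (2,3), (3,3), (4,1), (4,2).
  (2,3) → (1,1).
  (3,3): now satisfied by earlier moves; stays.
  (4,1) → (1,2).
  (4,2): now satisfied by earlier moves; stays.
Resulting grid:
Q Q .
. . .
Q . P
. P P
All satisfied now.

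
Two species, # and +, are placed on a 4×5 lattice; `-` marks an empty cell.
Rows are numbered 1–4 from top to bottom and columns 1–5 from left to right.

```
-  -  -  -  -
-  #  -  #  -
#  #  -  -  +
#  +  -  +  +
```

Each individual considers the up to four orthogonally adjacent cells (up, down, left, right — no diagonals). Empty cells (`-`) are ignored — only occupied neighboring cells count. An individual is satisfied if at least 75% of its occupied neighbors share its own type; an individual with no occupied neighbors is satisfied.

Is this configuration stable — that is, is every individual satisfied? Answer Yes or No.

(2,2)# 1/1 ✓
(2,4)# 0/0 ✓
(3,1)# 2/2 ✓
(3,2)# 2/3 ✗
(3,5)+ 1/1 ✓
(4,1)# 1/2 ✗
(4,2)+ 0/2 ✗
(4,4)+ 1/1 ✓
(4,5)+ 2/2 ✓
For instance (3,2) has only 2/3 same-type neighbors, below 3/4.

No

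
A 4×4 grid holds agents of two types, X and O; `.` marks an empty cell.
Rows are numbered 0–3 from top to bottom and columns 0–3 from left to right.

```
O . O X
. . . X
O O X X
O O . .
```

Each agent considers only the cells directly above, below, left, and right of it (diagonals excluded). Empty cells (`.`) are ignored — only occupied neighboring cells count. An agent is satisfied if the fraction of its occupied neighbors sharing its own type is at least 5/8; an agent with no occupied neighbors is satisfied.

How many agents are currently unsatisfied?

Row 0: (0,0)O 0/0 ✓ · (0,2)O 0/1 ✗ · (0,3)X 1/2 ✗
Row 1: (1,3)X 2/2 ✓
Row 2: (2,0)O 2/2 ✓ · (2,1)O 2/3 ✓ · (2,2)X 1/2 ✗ · (2,3)X 2/2 ✓
Row 3: (3,0)O 2/2 ✓ · (3,1)O 2/2 ✓
Unsatisfied: (0,2), (0,3), (2,2) — 3 in total.

3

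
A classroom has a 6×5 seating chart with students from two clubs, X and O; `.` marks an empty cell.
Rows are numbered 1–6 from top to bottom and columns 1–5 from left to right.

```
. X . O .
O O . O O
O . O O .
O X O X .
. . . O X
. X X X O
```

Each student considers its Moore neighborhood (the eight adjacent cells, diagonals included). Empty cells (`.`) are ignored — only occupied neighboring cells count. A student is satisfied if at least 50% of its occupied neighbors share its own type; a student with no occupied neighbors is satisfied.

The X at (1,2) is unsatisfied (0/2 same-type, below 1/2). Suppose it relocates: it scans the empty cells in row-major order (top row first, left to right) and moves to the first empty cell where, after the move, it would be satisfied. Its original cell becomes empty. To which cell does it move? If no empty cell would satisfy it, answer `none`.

Vacating (1,2). Empty cells in order:
  (1,1): 0/2 same-type → still unsatisfied.
  (1,3): 0/3 same-type → still unsatisfied.
  (1,5): 0/3 same-type → still unsatisfied.
  (2,3): 0/5 same-type → still unsatisfied.
  (3,2): 1/7 same-type → still unsatisfied.
  (3,5): 1/4 same-type → still unsatisfied.
  (4,5): 2/4 same-type → satisfied — stop here.

(4,5)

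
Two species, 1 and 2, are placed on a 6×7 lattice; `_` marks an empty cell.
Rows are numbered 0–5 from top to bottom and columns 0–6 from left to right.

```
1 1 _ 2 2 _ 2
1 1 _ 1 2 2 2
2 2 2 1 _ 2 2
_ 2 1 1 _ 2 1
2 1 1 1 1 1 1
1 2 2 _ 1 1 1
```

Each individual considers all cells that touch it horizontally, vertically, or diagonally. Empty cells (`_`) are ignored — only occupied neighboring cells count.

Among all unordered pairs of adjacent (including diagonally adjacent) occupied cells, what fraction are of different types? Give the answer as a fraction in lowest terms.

Scan each occupied cell's neighbors to the right and below (and the two forward diagonals) so each pair is counted once.
From row 0: 2 unlike of 13 pairs (running 2/13).
From row 1: 8 unlike of 17 pairs (running 10/30).
From row 2: 6 unlike of 16 pairs (running 16/46).
From row 3: 7 unlike of 17 pairs (running 23/63).
From row 4: 7 unlike of 22 pairs (running 30/85).
From row 5: 1 unlike of 4 pairs (running 31/89).
Total adjacent occupied pairs: 89; unlike-type pairs: 31.
31/89 is already in lowest terms.

31/89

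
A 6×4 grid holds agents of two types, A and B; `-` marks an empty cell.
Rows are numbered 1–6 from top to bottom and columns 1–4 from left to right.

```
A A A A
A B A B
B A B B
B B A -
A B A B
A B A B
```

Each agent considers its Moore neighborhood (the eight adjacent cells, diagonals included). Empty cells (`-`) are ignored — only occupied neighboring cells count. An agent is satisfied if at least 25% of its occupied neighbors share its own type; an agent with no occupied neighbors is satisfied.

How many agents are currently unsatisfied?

3

(1,1)A 2/3 ✓
(1,2)A 4/5 ✓
(1,3)A 3/5 ✓
(1,4)A 2/3 ✓
(2,1)A 3/5 ✓
(2,2)B 2/8 ✓
(2,3)A 4/8 ✓
(2,4)B 2/5 ✓
(3,1)B 3/5 ✓
(3,2)A 3/8 ✓
(3,3)B 4/7 ✓
(3,4)B 2/4 ✓
(4,1)B 3/5 ✓
(4,2)B 4/8 ✓
(4,3)A 2/7 ✓
(5,1)A 1/5 ✗
(5,2)B 3/8 ✓
(5,3)A 2/7 ✓
(5,4)B 1/4 ✓
(6,1)A 1/3 ✓
(6,2)B 1/5 ✗
(6,3)A 1/5 ✗
(6,4)B 1/3 ✓
Unsatisfied: (5,1), (6,2), (6,3) — 3 in total.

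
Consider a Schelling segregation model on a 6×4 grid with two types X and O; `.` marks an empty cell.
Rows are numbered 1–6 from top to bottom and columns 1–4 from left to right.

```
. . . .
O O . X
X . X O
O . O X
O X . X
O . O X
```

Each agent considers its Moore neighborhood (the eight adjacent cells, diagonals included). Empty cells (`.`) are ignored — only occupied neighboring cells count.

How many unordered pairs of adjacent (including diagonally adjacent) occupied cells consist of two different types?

Scan each occupied cell's neighbors to the right and below (and the two forward diagonals) so each pair is counted once.
Row 2: O(2,1)–O(2,2)= O(2,1)–X(3,1)≠ O(2,2)–X(3,3)≠ O(2,2)–X(3,1)≠ X(2,4)–O(3,4)≠ X(2,4)–X(3,3)=  → 4/6 unlike.
Row 3: X(3,1)–O(4,1)≠ X(3,3)–O(3,4)≠ X(3,3)–O(4,3)≠ X(3,3)–X(4,4)= O(3,4)–X(4,4)≠ O(3,4)–O(4,3)=  → 4/6 unlike.
Row 4: O(4,1)–O(5,1)= O(4,1)–X(5,2)≠ O(4,3)–X(4,4)≠ O(4,3)–X(5,4)≠ O(4,3)–X(5,2)≠ X(4,4)–X(5,4)=  → 4/6 unlike.
Row 5: O(5,1)–X(5,2)≠ O(5,1)–O(6,1)= X(5,2)–O(6,3)≠ X(5,2)–O(6,1)≠ X(5,4)–X(6,4)= X(5,4)–O(6,3)≠  → 4/6 unlike.
Row 6: O(6,3)–X(6,4)≠  → 1/1 unlike.
Total adjacent occupied pairs: 25; unlike-type pairs: 17.

17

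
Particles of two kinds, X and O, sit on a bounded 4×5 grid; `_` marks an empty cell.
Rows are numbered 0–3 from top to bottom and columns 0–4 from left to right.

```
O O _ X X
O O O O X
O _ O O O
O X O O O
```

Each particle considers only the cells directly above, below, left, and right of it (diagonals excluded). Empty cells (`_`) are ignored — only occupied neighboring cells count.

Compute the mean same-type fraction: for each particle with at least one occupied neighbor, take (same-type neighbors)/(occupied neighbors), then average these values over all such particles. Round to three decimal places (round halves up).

0.787

Row 0: (0,0)O 2/2 · (0,1)O 2/2 · (0,3)X 1/2 · (0,4)X 2/2
Row 1: (1,0)O 3/3 · (1,1)O 3/3 · (1,2)O 3/3 · (1,3)O 2/4 · (1,4)X 1/3
Row 2: (2,0)O 2/2 · (2,2)O 3/3 · (2,3)O 4/4 · (2,4)O 2/3
Row 3: (3,0)O 1/2 · (3,1)X 0/2 · (3,2)O 2/3 · (3,3)O 3/3 · (3,4)O 2/2
Sum over 18 particles: 2/2 + 2/2 + 1/2 + 2/2 + 3/3 + 3/3 + 3/3 + 2/4 + 1/3 + 2/2 + 3/3 + 4/4 + 2/3 + 1/2 + 0/2 + 2/3 + 3/3 + 2/2 = 85/6; mean = 85/6 ÷ 18 = 85/108 = 0.787037… → 0.787.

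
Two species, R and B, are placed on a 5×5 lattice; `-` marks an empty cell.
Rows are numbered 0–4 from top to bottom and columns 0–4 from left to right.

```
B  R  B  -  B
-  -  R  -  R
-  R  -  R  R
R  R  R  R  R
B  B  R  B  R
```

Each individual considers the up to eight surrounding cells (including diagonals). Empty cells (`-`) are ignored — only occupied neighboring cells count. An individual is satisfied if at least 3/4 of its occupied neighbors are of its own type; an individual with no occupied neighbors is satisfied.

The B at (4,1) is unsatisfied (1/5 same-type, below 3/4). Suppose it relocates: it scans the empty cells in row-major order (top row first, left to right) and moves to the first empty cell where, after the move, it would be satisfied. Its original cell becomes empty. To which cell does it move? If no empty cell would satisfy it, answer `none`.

Vacating (4,1). Empty cells in order:
  (0,3): 2/4 same-type → still unsatisfied.
  (1,0): 1/3 same-type → still unsatisfied.
  (1,1): 2/5 same-type → still unsatisfied.
  (1,3): 2/6 same-type → still unsatisfied.
  (2,0): 0/3 same-type → still unsatisfied.
  (2,2): 0/6 same-type → still unsatisfied.

none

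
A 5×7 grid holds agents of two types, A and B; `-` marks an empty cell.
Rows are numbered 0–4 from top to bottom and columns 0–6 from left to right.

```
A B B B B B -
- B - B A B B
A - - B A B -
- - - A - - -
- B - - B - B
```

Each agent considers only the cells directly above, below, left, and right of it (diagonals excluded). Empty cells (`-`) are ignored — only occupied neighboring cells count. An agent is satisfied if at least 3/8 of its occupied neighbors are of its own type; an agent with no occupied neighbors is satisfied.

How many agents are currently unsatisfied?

5

Row 0: (0,0)A 0/1 unhappy · (0,1)B 2/3 ok · (0,2)B 2/2 ok · (0,3)B 3/3 ok · (0,4)B 2/3 ok · (0,5)B 2/2 ok
Row 1: (1,1)B 1/1 ok · (1,3)B 2/3 ok · (1,4)A 1/4 unhappy · (1,5)B 3/4 ok · (1,6)B 1/1 ok
Row 2: (2,0)A 0/0 ok · (2,3)B 1/3 unhappy · (2,4)A 1/3 unhappy · (2,5)B 1/2 ok
Row 3: (3,3)A 0/1 unhappy
Row 4: (4,1)B 0/0 ok · (4,4)B 0/0 ok · (4,6)B 0/0 ok
Unsatisfied: (0,0), (1,4), (2,3), (2,4), (3,3) — 5 in total.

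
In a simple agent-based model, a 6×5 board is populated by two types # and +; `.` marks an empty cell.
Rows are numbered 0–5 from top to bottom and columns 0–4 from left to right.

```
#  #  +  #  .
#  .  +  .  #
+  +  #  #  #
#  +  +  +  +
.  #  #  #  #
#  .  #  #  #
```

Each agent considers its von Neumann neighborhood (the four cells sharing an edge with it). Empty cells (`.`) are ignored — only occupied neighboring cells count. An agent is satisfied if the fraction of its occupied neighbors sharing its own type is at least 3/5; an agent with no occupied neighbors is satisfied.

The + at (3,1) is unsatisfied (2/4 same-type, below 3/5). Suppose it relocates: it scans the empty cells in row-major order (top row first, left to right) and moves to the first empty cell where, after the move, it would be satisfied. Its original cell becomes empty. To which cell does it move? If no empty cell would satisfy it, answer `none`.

Vacating (3,1). Empty cells in order:
  (0,4): 0/2 same-type → still unsatisfied.
  (1,1): 2/4 same-type → still unsatisfied.
  (1,3): 1/4 same-type → still unsatisfied.
  (4,0): 0/3 same-type → still unsatisfied.
  (5,1): 0/3 same-type → still unsatisfied.

none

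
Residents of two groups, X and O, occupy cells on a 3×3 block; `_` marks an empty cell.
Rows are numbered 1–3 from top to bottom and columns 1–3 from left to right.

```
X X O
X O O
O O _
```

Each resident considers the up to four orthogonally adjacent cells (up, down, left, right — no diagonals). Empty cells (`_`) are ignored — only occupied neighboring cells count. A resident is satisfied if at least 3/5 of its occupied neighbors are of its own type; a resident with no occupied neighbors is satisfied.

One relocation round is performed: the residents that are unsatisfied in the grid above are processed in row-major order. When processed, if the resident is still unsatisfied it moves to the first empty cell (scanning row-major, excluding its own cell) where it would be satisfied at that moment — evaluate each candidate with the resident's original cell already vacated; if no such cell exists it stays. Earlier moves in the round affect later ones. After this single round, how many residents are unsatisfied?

4

Initially unsatisfied (in order): (1,2), (1,3), (2,1), (2,2), (3,1).
  (1,2): no empty cell satisfies it; stays.
  (1,3) → (3,3).
  (2,1): no empty cell satisfies it; stays.
  (2,2): no empty cell satisfies it; stays.
  (3,1): no empty cell satisfies it; stays.
Resulting grid:
X X _
X O O
O O O
Unsatisfied now: (1,2), (2,1), (2,2), (3,1).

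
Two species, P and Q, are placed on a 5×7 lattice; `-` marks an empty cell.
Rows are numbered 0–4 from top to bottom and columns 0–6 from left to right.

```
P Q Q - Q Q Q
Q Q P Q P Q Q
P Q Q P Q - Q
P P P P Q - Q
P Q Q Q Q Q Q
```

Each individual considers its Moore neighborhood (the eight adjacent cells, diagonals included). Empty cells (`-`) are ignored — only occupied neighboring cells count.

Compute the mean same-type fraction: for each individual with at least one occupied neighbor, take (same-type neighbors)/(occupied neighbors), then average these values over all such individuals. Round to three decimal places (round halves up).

0.594

(0,0)P 0/3
(0,1)Q 3/5
(0,2)Q 3/4
(0,4)Q 3/4
(0,5)Q 4/5
(0,6)Q 3/3
(1,0)Q 3/5
(1,1)Q 5/8
(1,2)P 1/7
(1,3)Q 4/7
(1,4)P 1/6
(1,5)Q 6/7
(1,6)Q 4/4
(2,0)P 2/5
(2,1)Q 3/8
(2,2)Q 3/8
(2,3)P 4/8
(2,4)Q 3/6
(2,6)Q 3/3
(3,0)P 3/5
(3,1)P 4/8
(3,2)P 3/8
(3,3)P 2/8
(3,4)Q 4/6
(3,6)Q 3/3
(4,0)P 2/3
(4,1)Q 1/5
(4,2)Q 2/5
(4,3)Q 3/5
(4,4)Q 3/4
(4,5)Q 4/4
(4,6)Q 2/2
Sum over 32 individuals: 0/3 + 3/5 + 3/4 + 3/4 + 4/5 + 3/3 + 3/5 + 5/8 + 1/7 + 4/7 + 1/6 + 6/7 + 4/4 + 2/5 + 3/8 + 3/8 + 4/8 + 3/6 + 3/3 + 3/5 + 4/8 + 3/8 + 2/8 + 4/6 + 3/3 + 2/3 + 1/5 + 2/5 + 3/5 + 3/4 + 4/4 + 2/2 = 2663/140; mean = 2663/140 ÷ 32 = 2663/4480 = 0.594419… → 0.594.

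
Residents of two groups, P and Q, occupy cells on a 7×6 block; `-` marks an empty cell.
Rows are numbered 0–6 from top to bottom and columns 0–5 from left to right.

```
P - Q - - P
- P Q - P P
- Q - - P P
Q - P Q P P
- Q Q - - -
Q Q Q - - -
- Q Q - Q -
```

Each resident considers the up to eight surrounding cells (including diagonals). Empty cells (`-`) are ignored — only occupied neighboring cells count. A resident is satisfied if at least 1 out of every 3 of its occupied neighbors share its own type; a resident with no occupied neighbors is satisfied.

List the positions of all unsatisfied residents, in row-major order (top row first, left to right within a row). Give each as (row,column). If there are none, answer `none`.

Row 0: (0,0)P 1/1 ok · (0,2)Q 1/2 ok · (0,5)P 2/2 ok
Row 1: (1,1)P 1/4 unhappy · (1,2)Q 2/3 ok · (1,4)P 4/4 ok · (1,5)P 4/4 ok
Row 2: (2,1)Q 2/4 ok · (2,4)P 5/6 ok · (2,5)P 5/5 ok
Row 3: (3,0)Q 2/2 ok · (3,2)P 0/4 unhappy · (3,3)Q 1/4 unhappy · (3,4)P 3/4 ok · (3,5)P 3/3 ok
Row 4: (4,1)Q 5/6 ok · (4,2)Q 4/5 ok
Row 5: (5,0)Q 3/3 ok · (5,1)Q 6/6 ok · (5,2)Q 5/5 ok
Row 6: (6,1)Q 4/4 ok · (6,2)Q 3/3 ok · (6,4)Q 0/0 ok

(1,1), (3,2), (3,3)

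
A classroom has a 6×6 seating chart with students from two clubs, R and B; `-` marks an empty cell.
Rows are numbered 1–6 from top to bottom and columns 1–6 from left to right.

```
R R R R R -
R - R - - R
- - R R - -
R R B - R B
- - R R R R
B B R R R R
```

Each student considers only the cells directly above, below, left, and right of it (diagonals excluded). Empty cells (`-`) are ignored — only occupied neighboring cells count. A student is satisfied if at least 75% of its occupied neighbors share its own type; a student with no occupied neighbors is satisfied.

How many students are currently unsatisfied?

9

Row 1: (1,1)R 2/2 ok · (1,2)R 2/2 ok · (1,3)R 3/3 ok · (1,4)R 2/2 ok · (1,5)R 1/1 ok
Row 2: (2,1)R 1/1 ok · (2,3)R 2/2 ok · (2,6)R 0/0 ok
Row 3: (3,3)R 2/3 unhappy · (3,4)R 1/1 ok
Row 4: (4,1)R 1/1 ok · (4,2)R 1/2 unhappy · (4,3)B 0/3 unhappy · (4,5)R 1/2 unhappy · (4,6)B 0/2 unhappy
Row 5: (5,3)R 2/3 unhappy · (5,4)R 3/3 ok · (5,5)R 4/4 ok · (5,6)R 2/3 unhappy
Row 6: (6,1)B 1/1 ok · (6,2)B 1/2 unhappy · (6,3)R 2/3 unhappy · (6,4)R 3/3 ok · (6,5)R 3/3 ok · (6,6)R 2/2 ok
Unsatisfied: (3,3), (4,2), (4,3), (4,5), (4,6), (5,3), (5,6), (6,2), (6,3) — 9 in total.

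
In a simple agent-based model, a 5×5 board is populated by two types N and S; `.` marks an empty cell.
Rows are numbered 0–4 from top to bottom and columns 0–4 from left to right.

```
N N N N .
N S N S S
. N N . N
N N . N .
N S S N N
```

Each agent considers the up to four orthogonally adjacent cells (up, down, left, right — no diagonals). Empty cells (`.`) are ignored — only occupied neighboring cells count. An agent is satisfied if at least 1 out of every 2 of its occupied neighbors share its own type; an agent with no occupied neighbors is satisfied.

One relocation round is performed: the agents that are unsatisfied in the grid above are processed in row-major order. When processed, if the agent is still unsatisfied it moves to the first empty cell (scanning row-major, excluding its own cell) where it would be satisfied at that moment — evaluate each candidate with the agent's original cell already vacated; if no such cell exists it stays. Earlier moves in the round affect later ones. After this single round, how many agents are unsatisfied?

3

Initially unsatisfied (in order): (1,1), (1,3), (2,4), (4,1).
  (1,1) → (0,4).
  (1,3): no empty cell satisfies it; stays.
  (2,4) → (1,1).
  (4,1) → (2,4).
Resulting grid:
N N N N S
N N N S S
. N N . S
N N . N .
N . S N N
Unsatisfied now: (0,3), (1,3), (4,2).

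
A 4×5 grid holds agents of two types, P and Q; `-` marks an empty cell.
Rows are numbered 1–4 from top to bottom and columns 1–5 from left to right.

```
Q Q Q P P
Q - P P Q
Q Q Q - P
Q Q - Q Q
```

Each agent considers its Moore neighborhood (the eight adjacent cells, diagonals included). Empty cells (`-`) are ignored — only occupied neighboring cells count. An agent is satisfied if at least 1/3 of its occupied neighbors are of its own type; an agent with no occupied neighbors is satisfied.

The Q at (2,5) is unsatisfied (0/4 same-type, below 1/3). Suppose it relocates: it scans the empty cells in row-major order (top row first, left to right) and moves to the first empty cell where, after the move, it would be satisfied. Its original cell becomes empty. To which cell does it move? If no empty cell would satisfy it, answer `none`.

Vacating (2,5). Empty cells in order:
  (2,2): 7/8 same-type → satisfied — stop here.

(2,2)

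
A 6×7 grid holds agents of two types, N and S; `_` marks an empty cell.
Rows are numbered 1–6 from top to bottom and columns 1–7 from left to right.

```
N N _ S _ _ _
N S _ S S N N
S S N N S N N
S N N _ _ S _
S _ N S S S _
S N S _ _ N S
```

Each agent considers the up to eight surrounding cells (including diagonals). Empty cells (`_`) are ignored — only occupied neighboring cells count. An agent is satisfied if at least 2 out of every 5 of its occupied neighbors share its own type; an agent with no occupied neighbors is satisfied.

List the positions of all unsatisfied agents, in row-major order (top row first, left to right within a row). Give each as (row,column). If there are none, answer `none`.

(2,2), (6,2), (6,3), (6,6)

(1,1)N 2/3 ok
(1,2)N 2/3 ok
(1,4)S 2/2 ok
(2,1)N 2/5 ok
(2,2)S 2/6 unhappy
(2,4)S 3/5 ok
(2,5)S 3/6 ok
(2,6)N 3/5 ok
(2,7)N 3/3 ok
(3,1)S 3/5 ok
(3,2)S 3/7 ok
(3,3)N 3/6 ok
(3,4)N 2/5 ok
(3,5)S 3/6 ok
(3,6)N 3/6 ok
(3,7)N 3/4 ok
(4,1)S 3/4 ok
(4,2)N 3/7 ok
(4,3)N 4/6 ok
(4,6)S 3/5 ok
(5,1)S 2/4 ok
(5,3)N 3/5 ok
(5,4)S 2/4 ok
(5,5)S 3/4 ok
(5,6)S 3/4 ok
(6,1)S 1/2 ok
(6,2)N 1/4 unhappy
(6,3)S 1/3 unhappy
(6,6)N 0/3 unhappy
(6,7)S 1/2 ok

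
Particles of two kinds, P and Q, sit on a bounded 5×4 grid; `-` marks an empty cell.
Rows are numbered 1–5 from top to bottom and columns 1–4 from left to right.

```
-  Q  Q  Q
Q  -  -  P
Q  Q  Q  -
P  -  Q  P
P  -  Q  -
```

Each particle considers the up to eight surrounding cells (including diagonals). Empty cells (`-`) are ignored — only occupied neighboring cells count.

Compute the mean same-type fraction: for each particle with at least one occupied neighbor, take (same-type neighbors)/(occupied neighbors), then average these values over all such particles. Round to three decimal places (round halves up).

(1,2)Q 2/2
(1,3)Q 2/3
(1,4)Q 1/2
(2,1)Q 3/3
(2,4)P 0/3
(3,1)Q 2/3
(3,2)Q 4/5
(3,3)Q 2/4
(4,1)P 1/3
(4,3)Q 3/4
(4,4)P 0/3
(5,1)P 1/1
(5,3)Q 1/2
Sum over 13 particles: 2/2 + 2/3 + 1/2 + 3/3 + 0/3 + 2/3 + 4/5 + 2/4 + 1/3 + 3/4 + 0/3 + 1/1 + 1/2 = 463/60; mean = 463/60 ÷ 13 = 463/780 = 0.593589… → 0.594.

0.594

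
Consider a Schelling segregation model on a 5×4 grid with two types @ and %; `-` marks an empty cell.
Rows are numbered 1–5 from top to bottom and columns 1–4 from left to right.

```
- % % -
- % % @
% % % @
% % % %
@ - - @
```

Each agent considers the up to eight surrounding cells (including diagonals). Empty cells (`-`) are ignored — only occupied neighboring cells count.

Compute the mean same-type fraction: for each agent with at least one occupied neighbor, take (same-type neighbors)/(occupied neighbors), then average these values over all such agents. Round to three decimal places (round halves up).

(1,2)% 3/3
(1,3)% 3/4
(2,2)% 6/6
(2,3)% 5/7
(2,4)@ 1/4
(3,1)% 4/4
(3,2)% 7/7
(3,3)% 6/8
(3,4)@ 1/5
(4,1)% 3/4
(4,2)% 5/6
(4,3)% 4/6
(4,4)% 2/4
(5,1)@ 0/2
(5,4)@ 0/2
Sum over 15 agents: 3/3 + 3/4 + 6/6 + 5/7 + 1/4 + 4/4 + 7/7 + 6/8 + 1/5 + 3/4 + 5/6 + 4/6 + 2/4 + 0/2 + 0/2 = 659/70; mean = 659/70 ÷ 15 = 659/1050 = 0.627619… → 0.628.

0.628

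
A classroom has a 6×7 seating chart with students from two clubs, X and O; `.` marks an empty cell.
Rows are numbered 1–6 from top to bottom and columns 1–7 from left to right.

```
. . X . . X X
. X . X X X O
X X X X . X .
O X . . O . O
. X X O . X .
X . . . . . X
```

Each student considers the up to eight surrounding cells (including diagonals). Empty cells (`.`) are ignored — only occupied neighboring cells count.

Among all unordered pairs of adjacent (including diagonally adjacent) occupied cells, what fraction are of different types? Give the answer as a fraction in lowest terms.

1/3

Scan each occupied cell's neighbors to the right and below (and the two forward diagonals) so each pair is counted once.
From row 1: 2 unlike of 8 pairs (running 2/8).
From row 2: 2 unlike of 12 pairs (running 4/20).
From row 3: 5 unlike of 11 pairs (running 9/31).
From row 4: 4 unlike of 7 pairs (running 13/38).
From row 5: 1 unlike of 4 pairs (running 14/42).
Total adjacent occupied pairs: 42; unlike-type pairs: 14.
14/42 reduces to 1/3.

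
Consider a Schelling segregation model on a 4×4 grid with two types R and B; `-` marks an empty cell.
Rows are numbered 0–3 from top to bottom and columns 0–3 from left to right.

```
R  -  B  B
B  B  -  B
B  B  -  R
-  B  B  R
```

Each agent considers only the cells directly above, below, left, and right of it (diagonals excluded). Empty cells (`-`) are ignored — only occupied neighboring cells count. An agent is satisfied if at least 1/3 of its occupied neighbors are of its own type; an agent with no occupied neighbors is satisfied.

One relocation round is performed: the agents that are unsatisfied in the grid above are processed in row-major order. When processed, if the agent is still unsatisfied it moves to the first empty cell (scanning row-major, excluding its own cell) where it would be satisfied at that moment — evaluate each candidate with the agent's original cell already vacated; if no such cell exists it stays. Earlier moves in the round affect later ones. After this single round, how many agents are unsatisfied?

0

Initially unsatisfied (in order): (0,0).
  (0,0) → (2,2).
Resulting grid:
- - B B
B B - B
B B R R
- B B R
All satisfied now.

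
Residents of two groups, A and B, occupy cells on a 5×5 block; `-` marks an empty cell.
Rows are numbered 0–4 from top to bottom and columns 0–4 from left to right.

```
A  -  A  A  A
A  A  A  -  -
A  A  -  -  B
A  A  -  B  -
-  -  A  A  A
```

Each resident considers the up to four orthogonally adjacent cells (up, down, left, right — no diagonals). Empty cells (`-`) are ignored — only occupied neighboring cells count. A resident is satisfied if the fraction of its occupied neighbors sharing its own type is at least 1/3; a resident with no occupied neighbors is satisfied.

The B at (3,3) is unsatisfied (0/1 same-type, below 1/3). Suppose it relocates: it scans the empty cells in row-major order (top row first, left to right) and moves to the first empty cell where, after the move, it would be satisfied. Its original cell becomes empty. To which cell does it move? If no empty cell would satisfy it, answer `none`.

(1,4)

Vacating (3,3). Empty cells in order:
  (0,1): 0/3 same-type → still unsatisfied.
  (1,3): 0/2 same-type → still unsatisfied.
  (1,4): 1/2 same-type → satisfied — stop here.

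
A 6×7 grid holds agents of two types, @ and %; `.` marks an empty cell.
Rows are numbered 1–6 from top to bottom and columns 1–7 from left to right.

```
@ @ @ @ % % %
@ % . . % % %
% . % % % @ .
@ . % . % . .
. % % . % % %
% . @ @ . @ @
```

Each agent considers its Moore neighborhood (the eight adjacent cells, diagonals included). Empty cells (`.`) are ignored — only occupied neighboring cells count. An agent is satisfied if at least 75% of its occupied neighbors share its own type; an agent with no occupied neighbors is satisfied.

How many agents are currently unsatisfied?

18

Row 1: (1,1)@ 2/3 ✗ · (1,2)@ 3/4 ✓ · (1,3)@ 2/3 ✗ · (1,4)@ 1/3 ✗ · (1,5)% 3/4 ✓ · (1,6)% 5/5 ✓ · (1,7)% 3/3 ✓
Row 2: (2,1)@ 2/4 ✗ · (2,2)% 2/6 ✗ · (2,5)% 5/7 ✗ · (2,6)% 6/7 ✓ · (2,7)% 3/4 ✓
Row 3: (3,1)% 1/3 ✗ · (3,3)% 3/3 ✓ · (3,4)% 5/5 ✓ · (3,5)% 4/5 ✓ · (3,6)@ 0/5 ✗
Row 4: (4,1)@ 0/2 ✗ · (4,3)% 4/4 ✓ · (4,5)% 4/5 ✓
Row 5: (5,2)% 3/5 ✗ · (5,3)% 2/4 ✗ · (5,5)% 2/4 ✗ · (5,6)% 3/5 ✗ · (5,7)% 1/3 ✗
Row 6: (6,1)% 1/1 ✓ · (6,3)@ 1/3 ✗ · (6,4)@ 1/3 ✗ · (6,6)@ 1/4 ✗ · (6,7)@ 1/3 ✗
Unsatisfied: (1,1), (1,3), (1,4), (2,1), (2,2), (2,5), (3,1), (3,6), (4,1), (5,2), (5,3), (5,5), (5,6), (5,7), (6,3), (6,4), (6,6), (6,7) — 18 in total.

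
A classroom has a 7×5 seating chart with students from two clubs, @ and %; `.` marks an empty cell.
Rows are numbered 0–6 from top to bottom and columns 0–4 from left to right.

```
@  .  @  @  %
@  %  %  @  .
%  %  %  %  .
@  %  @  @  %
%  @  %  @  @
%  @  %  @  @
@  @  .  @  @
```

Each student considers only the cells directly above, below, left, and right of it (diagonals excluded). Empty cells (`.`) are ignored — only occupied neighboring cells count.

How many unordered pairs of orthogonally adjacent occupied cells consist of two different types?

23

Scan each occupied cell's neighbors to the right and below so each pair is counted once.
Row 0: @(0,0)–@(1,0)= @(0,2)–@(0,3)= @(0,2)–%(1,2)≠ @(0,3)–%(0,4)≠ @(0,3)–@(1,3)=  → 2/5 unlike.
Row 1: @(1,0)–%(1,1)≠ @(1,0)–%(2,0)≠ %(1,1)–%(1,2)= %(1,1)–%(2,1)= %(1,2)–@(1,3)≠ %(1,2)–%(2,2)= @(1,3)–%(2,3)≠  → 4/7 unlike.
Row 2: %(2,0)–%(2,1)= %(2,0)–@(3,0)≠ %(2,1)–%(2,2)= %(2,1)–%(3,1)= %(2,2)–%(2,3)= %(2,2)–@(3,2)≠ %(2,3)–@(3,3)≠  → 3/7 unlike.
Row 3: @(3,0)–%(3,1)≠ @(3,0)–%(4,0)≠ %(3,1)–@(3,2)≠ %(3,1)–@(4,1)≠ @(3,2)–@(3,3)= @(3,2)–%(4,2)≠ @(3,3)–%(3,4)≠ @(3,3)–@(4,3)= %(3,4)–@(4,4)≠  → 7/9 unlike.
Row 4: %(4,0)–@(4,1)≠ %(4,0)–%(5,0)= @(4,1)–%(4,2)≠ @(4,1)–@(5,1)= %(4,2)–@(4,3)≠ %(4,2)–%(5,2)= @(4,3)–@(4,4)= @(4,3)–@(5,3)= @(4,4)–@(5,4)=  → 3/9 unlike.
Row 5: %(5,0)–@(5,1)≠ %(5,0)–@(6,0)≠ @(5,1)–%(5,2)≠ @(5,1)–@(6,1)= %(5,2)–@(5,3)≠ @(5,3)–@(5,4)= @(5,3)–@(6,3)= @(5,4)–@(6,4)=  → 4/8 unlike.
Row 6: @(6,0)–@(6,1)= @(6,3)–@(6,4)=  → 0/2 unlike.
Total adjacent occupied pairs: 47; unlike-type pairs: 23.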